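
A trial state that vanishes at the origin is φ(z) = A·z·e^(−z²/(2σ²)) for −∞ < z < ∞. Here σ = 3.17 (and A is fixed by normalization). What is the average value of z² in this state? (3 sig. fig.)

⟨z^2⟩ ≈ 15.1

⟨z²⟩ = ∫ z^2 |φ|² dz over the full domain.
Since the A² factors cancel between numerator and denominator, ⟨z²⟩ = 3·σ^2/2.
With σ = 3.17, ⟨z^2⟩ = 15.07.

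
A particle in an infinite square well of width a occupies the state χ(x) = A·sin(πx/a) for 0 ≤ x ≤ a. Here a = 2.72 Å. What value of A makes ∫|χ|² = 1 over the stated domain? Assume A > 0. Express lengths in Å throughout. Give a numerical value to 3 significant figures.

A ≈ 0.857 Å^(-1/2)

Require ∫ |χ|² dx = 1 over the whole domain.
With ∫₀^a sin²(nπx/a) dx = a/2, ∫|χ|² dx = A²·(a/2).
With a = 2.72: A² = 0.7353 and A = 0.8575.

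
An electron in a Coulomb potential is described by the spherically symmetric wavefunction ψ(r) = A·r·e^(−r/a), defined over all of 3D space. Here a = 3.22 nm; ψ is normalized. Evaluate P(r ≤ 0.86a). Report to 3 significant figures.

With dV = 4πr²dr, the probability is ∫|ψ|² dV over r ≤ 0.86a.
A² is fixed by ∫₀^∞ 4πr²|ψ|² dr = 1, i.e. A² = (3·π·a^5)^(−1).
In terms of u = r/a (A², 4π and the length scale all cancel between numerator and denominator), P = [∫_{0}^{0.86} u^4·e^(-2·u) du] / [∫_{0}^{∞} u^4·e^(-2·u) du].
With ∫ u^4·e^(-2·u) du = -(u^4/2 + u^3 + 3·u^2/2 + 3·u/2 + 3/4)·e^(-2·u) + C, the region integral is ≈ 0.023178 and the full one is 3/4.
The region integral divided by the full integral gives P = 0.03090.

P ≈ 0.0309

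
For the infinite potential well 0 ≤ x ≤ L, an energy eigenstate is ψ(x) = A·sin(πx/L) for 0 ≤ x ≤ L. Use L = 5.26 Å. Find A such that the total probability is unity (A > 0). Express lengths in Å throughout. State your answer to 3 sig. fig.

A ≈ 0.617 Å^(-1/2)

Require ∫ |ψ|² dx = 1 over the whole domain.
Carrying out the integral gives A² · L/2.
So A² = (L/2)^(−1).
Plugging in L = 5.26 yields A = 0.6166.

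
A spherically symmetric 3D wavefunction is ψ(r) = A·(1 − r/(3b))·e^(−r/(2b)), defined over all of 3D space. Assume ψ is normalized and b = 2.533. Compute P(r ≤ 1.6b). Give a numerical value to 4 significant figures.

P ≈ 0.2718

P = ∫ |ψ|² 4πr² dr over r ≤ 1.6b.
A² is fixed by ∫₀^∞ 4πr²|ψ|² dr = 1, i.e. A² = (8·π·b^3/3)^(−1).
Let u = r/b; then A², 4π and the length scale all cancel, so P = ∫_{0}^{1.6} u^2·(1 - u/3)^2·e^(-u) du ÷ ∫_{0}^{∞} u^2·(1 - u/3)^2·e^(-u) du.
Using ∫ u^2·(1 - u/3)^2·e^(-u) du = (-u^4 + 2·u^3 - 3·u^2 - 6·u - 6)·e^(-u)/9, the numerator is ≈ 0.181182 and the denominator is 2/3.
This evaluates to P = 0.27177.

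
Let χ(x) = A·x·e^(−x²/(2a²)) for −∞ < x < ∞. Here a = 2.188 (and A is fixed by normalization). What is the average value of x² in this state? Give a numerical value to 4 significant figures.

The expectation value is the |χ|²-weighted average of x^2: ∫ x^2|χ|² dx.
Using the Gaussian integral ∫_{−∞}^{∞} e^(−αx²) dx = √(π/α), evaluating both integrals, ⟨x²⟩ = 3·a^2/2.
With a = 2.188, ⟨x^2⟩ = 7.1810.

⟨x^2⟩ ≈ 7.181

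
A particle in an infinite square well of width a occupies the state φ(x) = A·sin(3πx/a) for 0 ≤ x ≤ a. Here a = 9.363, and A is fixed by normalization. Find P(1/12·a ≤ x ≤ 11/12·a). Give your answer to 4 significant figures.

P ≈ 0.9394

The probability is P = ∫ |φ|² dx over [1/12·a, 11/12·a].
Since A² = 1/(a/2), this is the region integral divided by the full normalization integral.
Let u = x/a; then A² and the length scale cancel, so P = ∫_{1/12}^{11/12} sin(3·π·u)^2 du ÷ ∫_{0}^{1} sin(3·π·u)^2 du.
With ∫ sin(3·π·u)^2 du = u/2 - sin(6·π·u)/(12·π) + C, the region integral is 1/(6·π) + 5/12 and the full one is 1/2.
Taking the ratio, P = (2 + 5·π)/(6·π).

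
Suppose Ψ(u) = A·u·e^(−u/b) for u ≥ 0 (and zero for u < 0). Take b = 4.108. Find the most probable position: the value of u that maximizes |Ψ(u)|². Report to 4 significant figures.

Set d/du [|Ψ(u)|²] = 0 and solve for u > 0.
Solving yields u = b.
With b = 4.108, the most probable position is 4.1080.

u ≈ 4.108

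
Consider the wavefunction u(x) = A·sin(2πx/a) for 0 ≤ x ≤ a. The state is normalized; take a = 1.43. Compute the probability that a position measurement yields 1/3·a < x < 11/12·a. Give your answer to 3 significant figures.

The probability is P = ∫ |u|² dx over [1/3·a, 11/12·a].
Since A² = 1/(a/2), this is the region integral divided by the full normalization integral.
Substituting t = x/a, A² and the length scale cancel in the ratio: P = ∫_{1/3}^{11/12} sin(2·π·t)^2 dt / ∫_{0}^{1} sin(2·π·t)^2 dt.
An antiderivative of sin(2·π·t)^2 is t/2 - sin(4·π·t)/(8·π); evaluating from 1/3 to 11/12 gives 7/24, while the full integral is 1/2.
This works out to P = 7/12.

P ≈ 0.583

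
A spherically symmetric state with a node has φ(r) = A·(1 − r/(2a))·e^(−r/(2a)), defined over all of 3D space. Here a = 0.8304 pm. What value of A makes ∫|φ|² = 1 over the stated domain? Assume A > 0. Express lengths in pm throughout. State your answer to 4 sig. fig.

Require ∫ |φ|² 4πr² dr = 1 over the whole domain.
(Spherical symmetry: dV = 4πr² dr.)
Using ∫₀^∞ rⁿ e^(−αr) dr = n!/αⁿ⁺¹, carrying out the integral gives A² · 8·π·a^3.
Setting this equal to 1 gives A² = 1/(8·π·a^3).
Plugging in a = 0.8304 yields A = 0.26360.

A ≈ 0.2636 pm^(-3/2)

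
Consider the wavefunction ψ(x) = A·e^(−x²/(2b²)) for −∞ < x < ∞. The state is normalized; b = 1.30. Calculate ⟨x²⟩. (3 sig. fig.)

⟨x^2⟩ ≈ 0.845

The expectation value is the |ψ|²-weighted average of x^2: ∫ x^2|ψ|² dx.
Differentiating ∫e^(−αx²) dx = √(π/α) under α to get the higher moments, the ratio of the moment integral to the normalization integral gives ⟨x²⟩ = b^2/2.
With b = 1.30, ⟨x^2⟩ = 0.8450.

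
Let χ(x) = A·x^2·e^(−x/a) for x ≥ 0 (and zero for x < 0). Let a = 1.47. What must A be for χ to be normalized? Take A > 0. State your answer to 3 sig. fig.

The normalization condition is ∫|χ|² dx = 1 from 0 to ∞.
∫|χ|² dx = A²·(3·a^5/4).
So A² = (3·a^5/4)^(−1).
Substituting a = 1.47 gives A² = 0.1942, so A = 0.4407.

A ≈ 0.441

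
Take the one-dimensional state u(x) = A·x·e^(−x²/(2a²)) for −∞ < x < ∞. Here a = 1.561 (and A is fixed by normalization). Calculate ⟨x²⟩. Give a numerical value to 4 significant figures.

⟨x^2⟩ ≈ 3.655

⟨x²⟩ = ∫ x^2 |u|² dx over the full domain.
Differentiating ∫e^(−αx²) dx = √(π/α) under α to get the higher moments, evaluating both integrals, ⟨x²⟩ = 3·a^2/2.
With a = 1.561, ⟨x^2⟩ = 3.6551.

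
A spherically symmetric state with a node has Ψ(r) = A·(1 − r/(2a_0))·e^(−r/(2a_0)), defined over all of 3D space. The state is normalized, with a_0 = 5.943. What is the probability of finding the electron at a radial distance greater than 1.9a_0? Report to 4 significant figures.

P = ∫ |Ψ|² 4πr² dr over r > 1.9a_0.
The full normalization integral is A²·[8·π·a_0^3] = 1, fixing A².
Substituting u = r/a_0, A², 4π and the length scale all cancel in the ratio: P = ∫_{1.9}^{∞} u^2·(1 - u/2)^2·e^(-u) du / ∫_{0}^{∞} u^2·(1 - u/2)^2·e^(-u) du.
Using ∫ u^2·(1 - u/2)^2·e^(-u) du = -(u^4/4 + u^2 + 2·u + 2)·e^(-u), the numerator is ≈ 1.89474 and the denominator is 2.
This evaluates to P = 0.94737.

P ≈ 0.9474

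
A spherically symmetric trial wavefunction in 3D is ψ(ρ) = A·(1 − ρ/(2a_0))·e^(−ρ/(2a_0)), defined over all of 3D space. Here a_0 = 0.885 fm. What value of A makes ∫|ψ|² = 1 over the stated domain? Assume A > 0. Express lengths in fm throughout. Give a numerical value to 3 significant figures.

A ≈ 0.240 fm^(-3/2)

Require ∫ |ψ|² 4πρ² dρ = 1 over the whole domain.
(Spherical symmetry: dV = 4πρ² dρ.)
Recall ∫₀^∞ ρ^m e^(−ρ/β) dρ = m!·β^(m+1), with ψ = A·(1 − ρ/(2a_0))·e^(−ρ/(2a_0)), the integral evaluates to A²·[8·π·a_0^3].
Hence A² = 1/[8·π·a_0^3].
Substituting a_0 = 0.885 gives A² = 0.05740, so A = 0.2396.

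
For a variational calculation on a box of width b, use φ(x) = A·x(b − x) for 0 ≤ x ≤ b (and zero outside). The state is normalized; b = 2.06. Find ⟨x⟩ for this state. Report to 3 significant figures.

⟨x⟩ ≈ 1.03

By definition ⟨x⟩ = ∫ x |φ(x)|² dx.
Expanding the polynomial and integrating term by term, evaluating both integrals, ⟨x⟩ = b/2.
With b = 2.06, ⟨x⟩ = 1.030.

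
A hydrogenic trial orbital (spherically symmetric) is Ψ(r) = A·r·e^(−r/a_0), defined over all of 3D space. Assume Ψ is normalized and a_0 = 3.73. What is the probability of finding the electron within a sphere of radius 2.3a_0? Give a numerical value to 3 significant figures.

P ≈ 0.487

With dV = 4πr²dr, the probability is ∫|Ψ|² dV over r ≤ 2.3a_0.
A² is fixed by ∫₀^∞ 4πr²|Ψ|² dr = 1, i.e. A² = (3·π·a_0^5)^(−1).
Substituting u = r/a_0, A², 4π and the length scale all cancel in the ratio: P = ∫_{0}^{2.3} u^4·e^(-2·u) du / ∫_{0}^{∞} u^4·e^(-2·u) du.
An antiderivative of u^4·e^(-2·u) is -(u^4/2 + u^3 + 3·u^2/2 + 3·u/2 + 3/4)·e^(-2·u); evaluating from 0 to 2.3 gives ≈ 0.36507, while the full integral is 3/4.
The region integral divided by the full integral gives P = 0.4868.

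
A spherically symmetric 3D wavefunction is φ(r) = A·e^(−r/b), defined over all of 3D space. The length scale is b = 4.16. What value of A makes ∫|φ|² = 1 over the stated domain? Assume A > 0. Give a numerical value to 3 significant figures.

A ≈ 0.0665

We need A² ∫|f|² 4πr² dr = 1, taking the integral from 0 to ∞.
The angular integral contributes 4π, leaving ∫₀^∞ r²|φ|² dr.
The integral (without the A² prefactor) comes out to π·b^3.
Hence A² = 1/[π·b^3].
With b = 4.16: A² = 0.004422 and A = 0.06649.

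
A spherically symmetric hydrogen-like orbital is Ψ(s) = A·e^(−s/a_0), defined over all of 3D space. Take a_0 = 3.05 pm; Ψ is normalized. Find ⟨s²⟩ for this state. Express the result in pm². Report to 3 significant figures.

⟨s^2⟩ ≈ 27.9 pm^2

By definition ⟨s²⟩ = ∫ s^2 |Ψ(s)|² 4πs² ds.
Since the A² factors cancel between numerator and denominator, ⟨s²⟩ = 3·a_0^2.
With a_0 = 3.05, ⟨s^2⟩ = 27.91.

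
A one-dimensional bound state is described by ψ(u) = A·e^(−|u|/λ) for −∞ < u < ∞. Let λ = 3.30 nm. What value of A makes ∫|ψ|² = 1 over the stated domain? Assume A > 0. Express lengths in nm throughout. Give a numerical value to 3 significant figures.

A ≈ 0.550 nm^(-1/2)

Normalization requires ∫|ψ|² du = 1, integrated from −∞ to ∞.
With ∫₀^∞ u^0 e^(−αu) du = 0!/α^1, the integral (without the A² prefactor) comes out to λ.
Hence A² = 1/[λ].
With λ = 3.30: A² = 0.3030 and A = 0.5505.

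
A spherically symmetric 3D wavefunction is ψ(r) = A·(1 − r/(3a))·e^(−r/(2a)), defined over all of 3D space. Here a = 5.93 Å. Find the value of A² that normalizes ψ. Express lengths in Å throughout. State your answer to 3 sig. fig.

Normalization requires ∫|ψ|² 4πr² dr = 1, integrated from 0 to ∞.
Using ∫₀^∞ rⁿ e^(−αr) dr = n!/αⁿ⁺¹, carrying out the integral gives A² · 8·π·a^3/3.
Hence A² = 1/[8·π·a^3/3].
With a = 5.93: A² = 0.0005724 and A = 0.02393.

A^2 ≈ 0.000572 Å^(-3)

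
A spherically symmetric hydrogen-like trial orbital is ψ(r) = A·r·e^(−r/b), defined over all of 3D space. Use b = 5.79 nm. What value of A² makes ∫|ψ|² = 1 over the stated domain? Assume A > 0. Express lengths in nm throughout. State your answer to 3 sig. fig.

A^2 ≈ 0.0000163 nm^(-5)

Normalization requires ∫|ψ|² 4πr² dr = 1, integrated from 0 to ∞.
The angular integral contributes 4π, leaving ∫₀^∞ r²|ψ|² dr.
Recall ∫₀^∞ r^m e^(−r/β) dr = m!·β^(m+1), carrying out the integral gives A² · 3·π·b^5.
So A² = (3·π·b^5)^(−1).
Substituting b = 5.79 gives A² = 0.00001631, so A = 0.004038.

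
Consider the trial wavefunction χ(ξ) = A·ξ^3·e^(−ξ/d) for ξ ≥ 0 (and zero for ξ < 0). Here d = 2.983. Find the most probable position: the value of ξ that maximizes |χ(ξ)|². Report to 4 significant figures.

Set d/dξ [|χ(ξ)|²] = 0 and solve for ξ > 0.
This gives ξ = 3·d.
With d = 2.983, the most probable position is 8.9490.

ξ ≈ 8.949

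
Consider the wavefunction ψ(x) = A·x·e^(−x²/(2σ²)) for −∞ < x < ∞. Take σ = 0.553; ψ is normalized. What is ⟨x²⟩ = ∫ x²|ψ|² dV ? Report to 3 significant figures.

⟨x^2⟩ ≈ 0.459

By definition ⟨x²⟩ = ∫ x^2 |ψ(x)|² dx.
Using the Gaussian integral ∫_{−∞}^{∞} e^(−αx²) dx = √(π/α), since the A² factors cancel between numerator and denominator, ⟨x²⟩ = 3·σ^2/2.
Putting σ = 0.553 gives 0.4587.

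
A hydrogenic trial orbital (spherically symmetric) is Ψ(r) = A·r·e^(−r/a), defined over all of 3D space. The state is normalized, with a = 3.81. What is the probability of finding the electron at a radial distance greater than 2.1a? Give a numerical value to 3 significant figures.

With dV = 4πr²dr, the probability is ∫|Ψ|² dV over r > 2.1a.
Normalization gives A² = 1/(3·π·a^5).
Substituting u = r/a, A², 4π and the length scale all cancel in the ratio: P = ∫_{2.1}^{∞} u^4·e^(-2·u) du / ∫_{0}^{∞} u^4·e^(-2·u) du.
An antiderivative of u^4·e^(-2·u) is -(u^4/2 + u^3 + 3·u^2/2 + 3·u/2 + 3/4)·e^(-2·u); evaluating from 2.1 to ∞ gives ≈ 0.44237, while the full integral is 3/4.
Taking the ratio yields P = 0.5898.

P ≈ 0.590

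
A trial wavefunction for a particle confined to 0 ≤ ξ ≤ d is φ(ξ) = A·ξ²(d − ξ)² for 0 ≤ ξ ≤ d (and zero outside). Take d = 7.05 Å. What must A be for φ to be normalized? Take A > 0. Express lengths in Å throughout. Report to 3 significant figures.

The normalization condition is ∫|φ|² dξ = 1 from 0 to d.
Carrying out the integral gives A² · d^9/630.
Setting this equal to 1 gives A² = 1/(d^9/630).
Plugging in d = 7.05 yields A = 0.003827.

A ≈ 0.00383 Å^(-9/2)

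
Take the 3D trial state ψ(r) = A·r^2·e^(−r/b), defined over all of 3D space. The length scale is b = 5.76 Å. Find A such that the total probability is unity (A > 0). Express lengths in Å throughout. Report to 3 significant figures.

A ≈ 0.000259 Å^(-7/2)

The normalization condition is ∫|ψ|² 4πr² dr = 1 from 0 to ∞.
Using ∫₀^∞ rⁿ e^(−αr) dr = n!/αⁿ⁺¹, ∫|ψ|² 4πr² dr = A²·(45·π·b^7/2).
So A² = (45·π·b^7/2)^(−1).
Plugging in b = 5.76 yields A = 0.0002593.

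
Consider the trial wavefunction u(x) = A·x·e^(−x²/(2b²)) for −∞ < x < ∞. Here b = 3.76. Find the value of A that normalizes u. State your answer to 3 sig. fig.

A ≈ 0.146

We need A² ∫|f|² dx = 1, taking the integral from −∞ to ∞.
With ∫_{−∞}^{∞} x^(2m) e^(−αx²) dx = (2m−1)!!·√π / (2^m α^(m+1/2)), ∫|u|² dx = A²·(√(π)·b^3/2).
Setting this equal to 1 gives A² = 1/(√(π)·b^3/2).
With b = 3.76: A² = 0.02123 and A = 0.1457.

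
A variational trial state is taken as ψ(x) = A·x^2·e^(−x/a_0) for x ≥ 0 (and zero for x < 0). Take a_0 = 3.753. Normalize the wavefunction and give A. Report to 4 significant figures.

A ≈ 0.04232

Normalization requires ∫|ψ|² dx = 1, integrated from 0 to ∞.
Carrying out the integral gives A² · 3·a_0^5/4.
Hence A² = 1/[3·a_0^5/4].
Substituting a_0 = 3.753 gives A² = 0.0017908, so A = 0.042318.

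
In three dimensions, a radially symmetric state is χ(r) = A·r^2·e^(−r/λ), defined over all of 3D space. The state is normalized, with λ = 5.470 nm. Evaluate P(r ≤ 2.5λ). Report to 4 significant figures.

Integrate the radial probability density 4πr²|χ|² over r ≤ 2.5λ.
Normalization gives A² = 1/(45·π·λ^7/2).
In terms of u = r/λ (A², 4π and the length scale all cancel between numerator and denominator), P = [∫_{0}^{2.5} u^6·e^(-2·u) du] / [∫_{0}^{∞} u^6·e^(-2·u) du].
An antiderivative of u^6·e^(-2·u) is -(4·u^6 + 12·u^5 + 30·u^4 + 60·u^3 + 90·u^2 + 90·u + 45)·e^(-2·u)/8; evaluating from 0 to 2.5 gives ≈ 1.33772, while the full integral is 45/8.
This evaluates to P = 0.23782.

P ≈ 0.2378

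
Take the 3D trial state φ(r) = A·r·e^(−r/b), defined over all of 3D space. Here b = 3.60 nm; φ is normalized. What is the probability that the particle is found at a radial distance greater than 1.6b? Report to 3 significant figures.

With dV = 4πr²dr, the probability is ∫|φ|² dV over r > 1.6b.
The full normalization integral is A²·[3·π·b^5] = 1, fixing A².
Substituting u = r/b, A², 4π and the length scale all cancel in the ratio: P = ∫_{1.6}^{∞} u^4·e^(-2·u) du / ∫_{0}^{∞} u^4·e^(-2·u) du.
An antiderivative of u^4·e^(-2·u) is -(u^4/2 + u^3 + 3·u^2/2 + 3·u/2 + 3/4)·e^(-2·u); evaluating from 1.6 to ∞ gives ≈ 0.58546, while the full integral is 3/4.
Taking the ratio yields P = 0.7806.

P ≈ 0.781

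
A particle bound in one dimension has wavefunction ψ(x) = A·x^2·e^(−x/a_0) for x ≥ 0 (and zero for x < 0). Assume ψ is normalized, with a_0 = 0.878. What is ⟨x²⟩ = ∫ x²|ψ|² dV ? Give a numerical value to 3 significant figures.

The expectation value is the |ψ|²-weighted average of x^2: ∫ x^2|ψ|² dx.
The ratio of the moment integral to the normalization integral gives ⟨x²⟩ = 15·a_0^2/2.
With a_0 = 0.878, ⟨x^2⟩ = 5.782.

⟨x^2⟩ ≈ 5.78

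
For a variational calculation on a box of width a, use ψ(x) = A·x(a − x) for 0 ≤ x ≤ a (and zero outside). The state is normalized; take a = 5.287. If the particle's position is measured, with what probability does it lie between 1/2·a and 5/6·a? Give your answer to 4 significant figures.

|ψ|² is the probability density, so P = ∫_{1/2·a}^{5/6·a} |ψ|² dx.
Since A² = 1/(a^5/30), this is the region integral divided by the full normalization integral.
In terms of u = x/a (A² and the length scale cancel between numerator and denominator), P = [∫_{1/2}^{5/6} u^2·(1 - u)^2 du] / [∫_{0}^{1} u^2·(1 - u)^2 du].
With ∫ u^2·(1 - u)^2 du = u^3·(6·u^2 - 15·u + 10)/30 + C, the region integral is ≈ 0.0154835 and the full one is 1/30.
Evaluating gives P = 301/648.

P ≈ 0.4645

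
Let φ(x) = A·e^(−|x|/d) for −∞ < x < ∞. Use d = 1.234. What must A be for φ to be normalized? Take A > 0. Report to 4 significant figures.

A ≈ 0.9002

Require ∫ |φ|² dx = 1 over the whole domain.
With ∫₀^∞ x^0 e^(−αx) dx = 0!/α^1, ∫|φ|² dx = A²·(d).
Setting this equal to 1 gives A² = 1/(d).
Substituting d = 1.234 gives A² = 0.81037, so A = 0.90021.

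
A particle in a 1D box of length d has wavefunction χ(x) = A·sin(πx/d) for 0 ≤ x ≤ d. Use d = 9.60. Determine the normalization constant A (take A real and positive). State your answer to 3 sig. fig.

A ≈ 0.456

Require ∫ |χ|² dx = 1 over the whole domain.
Using sin²θ = (1 − cos 2θ)/2, with χ = A·sin(πx/d), the integral evaluates to A²·[d/2].
Substituting d = 9.60 gives A² = 0.2083, so A = 0.4564.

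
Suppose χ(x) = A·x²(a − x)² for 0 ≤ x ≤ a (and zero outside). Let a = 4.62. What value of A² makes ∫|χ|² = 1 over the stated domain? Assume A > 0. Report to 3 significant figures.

A^2 ≈ 0.000657

The normalization condition is ∫|χ|² dx = 1 from 0 to a.
Expanding the polynomial and integrating term by term, with χ = A·x²(a − x)², the integral evaluates to A²·[a^9/630].
Setting this equal to 1 gives A² = 1/(a^9/630).
Substituting a = 4.62 gives A² = 0.0006570, so A = 0.02563.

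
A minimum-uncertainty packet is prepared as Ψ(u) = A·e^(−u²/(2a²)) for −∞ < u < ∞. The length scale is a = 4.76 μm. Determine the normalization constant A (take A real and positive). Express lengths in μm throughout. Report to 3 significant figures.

A ≈ 0.344 μm^(-1/2)

We need A² ∫|f|² du = 1, taking the integral from −∞ to ∞.
Differentiating ∫e^(−αu²) du = √(π/α) under α to get the higher moments, with Ψ = A·e^(−u²/(2a²)), the integral evaluates to A²·[√(π)·a].
Hence A² = 1/[√(π)·a].
Substituting a = 4.76 gives A² = 0.1185, so A = 0.3443.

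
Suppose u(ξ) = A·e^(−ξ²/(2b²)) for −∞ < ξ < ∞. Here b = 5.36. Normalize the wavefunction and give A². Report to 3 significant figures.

We need A² ∫|f|² dξ = 1, taking the integral from −∞ to ∞.
With ∫_{−∞}^{∞} ξ^(2m) e^(−αξ²) dξ = (2m−1)!!·√π / (2^m α^(m+1/2)), carrying out the integral gives A² · √(π)·b.
Hence A² = 1/[√(π)·b].
Plugging in b = 5.36 yields A = 0.3244.

A^2 ≈ 0.105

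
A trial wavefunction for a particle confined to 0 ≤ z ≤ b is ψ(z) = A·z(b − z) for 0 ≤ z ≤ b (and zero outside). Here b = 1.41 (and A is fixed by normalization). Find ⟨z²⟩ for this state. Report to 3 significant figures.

⟨z^2⟩ ≈ 0.568

The expectation value is the |ψ|²-weighted average of z^2: ∫ z^2|ψ|² dz.
Since the A² factors cancel between numerator and denominator, ⟨z²⟩ = 2·b^2/7.
Putting b = 1.41 gives 0.5680.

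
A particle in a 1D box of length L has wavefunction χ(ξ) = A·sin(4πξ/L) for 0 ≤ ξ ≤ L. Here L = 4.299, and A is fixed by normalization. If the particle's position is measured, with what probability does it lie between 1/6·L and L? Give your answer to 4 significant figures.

P = ∫_{1/6·L}^{L} |χ(ξ)|² dξ.
With A² fixed by ∫|χ|² = 1, i.e. A² = (L/2)^(−1), substitute and integrate.
Let u = ξ/L; then A² and the length scale cancel, so P = ∫_{1/6}^{1} sin(4·π·u)^2 du ÷ ∫_{0}^{1} sin(4·π·u)^2 du.
Using ∫ sin(4·π·u)^2 du = u/2 - sin(4·π·u)·cos(4·π·u)/(8·π), the numerator is -√(3)/(32·π) + 5/12 and the denominator is 1/2.
Evaluating gives P = -√(3)/(16·π) + 5/6.

P ≈ 0.7989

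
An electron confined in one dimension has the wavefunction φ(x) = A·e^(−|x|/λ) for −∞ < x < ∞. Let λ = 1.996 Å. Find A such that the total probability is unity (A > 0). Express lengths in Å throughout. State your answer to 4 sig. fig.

A ≈ 0.7078 Å^(-1/2)

Normalization requires ∫|φ|² dx = 1, integrated from −∞ to ∞.
With φ = A·e^(−|x|/λ), the integral evaluates to A²·[λ].
Substituting λ = 1.996 gives A² = 0.50100, so A = 0.70781.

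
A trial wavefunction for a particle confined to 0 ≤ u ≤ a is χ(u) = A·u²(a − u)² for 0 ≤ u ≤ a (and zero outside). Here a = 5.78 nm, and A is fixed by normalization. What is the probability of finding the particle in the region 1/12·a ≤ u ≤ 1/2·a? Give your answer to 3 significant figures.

|χ|² is the probability density, so P = ∫_{1/12·a}^{1/2·a} |χ|² du.
Since A² = 1/(a^9/630), this is the region integral divided by the full normalization integral.
Substituting t = u/a, A² and the length scale cancel in the ratio: P = ∫_{1/12}^{1/2} t^4·(1 - t)^4 dt / ∫_{0}^{1} t^4·(1 - t)^4 dt.
With ∫ t^4·(1 - t)^4 dt = t^5·(70·t^4 - 315·t^3 + 540·t^2 - 420·t + 126)/630 + C, the region integral is ≈ 0.00079305 and the full one is 1/630.
The result is P = 0.4996.

P ≈ 0.500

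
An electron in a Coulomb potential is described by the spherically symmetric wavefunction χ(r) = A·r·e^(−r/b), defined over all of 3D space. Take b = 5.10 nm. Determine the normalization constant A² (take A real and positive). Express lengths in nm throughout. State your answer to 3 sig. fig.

A^2 ≈ 0.0000308 nm^(-5)

Normalization requires ∫|χ|² 4πr² dr = 1, integrated from 0 to ∞.
In 3D with spherical symmetry the volume element is 4πr² dr.
Recall ∫₀^∞ r^m e^(−r/β) dr = m!·β^(m+1), ∫|χ|² 4πr² dr = A²·(3·π·b^5).
Hence A² = 1/[3·π·b^5].
With b = 5.10: A² = 0.00003075 and A = 0.005545.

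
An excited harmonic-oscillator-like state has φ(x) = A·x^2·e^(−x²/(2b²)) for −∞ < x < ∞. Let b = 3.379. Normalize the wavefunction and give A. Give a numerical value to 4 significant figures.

A ≈ 0.04132

We need A² ∫|f|² dx = 1, taking the integral from −∞ to ∞.
The integral (without the A² prefactor) comes out to 3·√(π)·b^5/4.
So A² = (3·√(π)·b^5/4)^(−1).
With b = 3.379: A² = 0.0017077 and A = 0.041325.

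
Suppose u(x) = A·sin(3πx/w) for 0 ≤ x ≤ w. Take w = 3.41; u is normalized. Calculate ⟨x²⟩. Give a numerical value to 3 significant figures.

By definition ⟨x²⟩ = ∫ x^2 |u(x)|² dx.
With ∫₀^w sin²(nπx/w) dx = w/2, since the A² factors cancel between numerator and denominator, ⟨x²⟩ = -w^2/(18·π^2) + w^2/3.
With w = 3.41, ⟨x^2⟩ = 3.811.

⟨x^2⟩ ≈ 3.81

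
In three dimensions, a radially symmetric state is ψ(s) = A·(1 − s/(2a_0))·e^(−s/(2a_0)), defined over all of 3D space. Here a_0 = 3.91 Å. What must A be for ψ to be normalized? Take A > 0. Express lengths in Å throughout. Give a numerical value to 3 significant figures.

A ≈ 0.0258 Å^(-3/2)

Normalization requires ∫|ψ|² 4πs² ds = 1, integrated from 0 to ∞.
In 3D with spherical symmetry the volume element is 4πs² ds.
Recall ∫₀^∞ s^m e^(−s/β) ds = m!·β^(m+1), the integral (without the A² prefactor) comes out to 8·π·a_0^3.
Setting this equal to 1 gives A² = 1/(8·π·a_0^3).
With a_0 = 3.91: A² = 0.0006656 and A = 0.02580.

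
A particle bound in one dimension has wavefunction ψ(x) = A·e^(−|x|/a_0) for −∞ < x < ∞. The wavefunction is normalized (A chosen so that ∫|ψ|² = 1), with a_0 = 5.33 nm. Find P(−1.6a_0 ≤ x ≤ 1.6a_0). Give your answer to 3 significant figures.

P ≈ 0.959

P = ∫_{−1.6a_0}^{1.6a_0} |ψ(x)|² dx.
Since A² = 1/(a_0), this is the region integral divided by the full normalization integral.
Both integrals are even about x = 0, so only the x ≥ 0 halves are needed (the factors of 2 cancel). Substituting u = x/a_0, A² and the length scale cancel in the ratio: P = ∫_{0}^{1.6} e^(-2·u) du / ∫_{0}^{∞} e^(-2·u) du.
Using ∫ e^(-2·u) du = -e^(-2·u)/2, the numerator is 1/2 - e^(-16/5)/2 and the denominator is 1/2.
Evaluating gives P = 0.9592.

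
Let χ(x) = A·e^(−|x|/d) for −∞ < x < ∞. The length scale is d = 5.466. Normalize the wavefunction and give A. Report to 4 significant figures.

A ≈ 0.4277

The normalization condition is ∫|χ|² dx = 1 from −∞ to ∞.
Using ∫₀^∞ xⁿ e^(−αx) dx = n!/αⁿ⁺¹, with χ = A·e^(−|x|/d), the integral evaluates to A²·[d].
So A² = (d)^(−1).
Substituting d = 5.466 gives A² = 0.18295, so A = 0.42773.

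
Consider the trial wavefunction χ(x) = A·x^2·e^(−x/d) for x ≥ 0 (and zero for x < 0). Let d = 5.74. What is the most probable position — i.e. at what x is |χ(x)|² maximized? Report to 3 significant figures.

The maximum of |χ(x)|² occurs where its derivative vanishes.
Solving yields x = 2·d.
With d = 5.74, the most probable position is 11.48.

x ≈ 11.5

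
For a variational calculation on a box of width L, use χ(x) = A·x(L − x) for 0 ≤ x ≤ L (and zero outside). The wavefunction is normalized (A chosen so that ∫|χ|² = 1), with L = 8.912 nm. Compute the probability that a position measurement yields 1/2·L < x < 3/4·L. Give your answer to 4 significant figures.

P ≈ 0.3965

P = ∫_{1/2·L}^{3/4·L} |χ(x)|² dx.
The normalization integral ∫|χ|²dx over the whole domain equals L^5/30·A², and A² cancels in the ratio.
In terms of u = x/L (A² and the length scale cancel between numerator and denominator), P = [∫_{1/2}^{3/4} u^2·(1 - u)^2 du] / [∫_{0}^{1} u^2·(1 - u)^2 du].
An antiderivative of u^2·(1 - u)^2 is u^3·(6·u^2 - 15·u + 10)/30; evaluating from 1/2 to 3/4 gives ≈ 0.0132161, while the full integral is 1/30.
Taking the ratio, P = 203/512.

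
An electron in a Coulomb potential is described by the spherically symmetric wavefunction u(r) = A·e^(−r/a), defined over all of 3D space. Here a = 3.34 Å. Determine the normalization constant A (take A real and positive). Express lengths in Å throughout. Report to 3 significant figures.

The normalization condition is ∫|u|² 4πr² dr = 1 from 0 to ∞.
The angular integral contributes 4π, leaving ∫₀^∞ r²|u|² dr.
The integral (without the A² prefactor) comes out to π·a^3.
Substituting a = 3.34 gives A² = 0.008543, so A = 0.09243.

A ≈ 0.0924 Å^(-3/2)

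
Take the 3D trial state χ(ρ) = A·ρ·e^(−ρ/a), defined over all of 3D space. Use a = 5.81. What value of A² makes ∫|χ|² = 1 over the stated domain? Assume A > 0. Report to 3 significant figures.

A^2 ≈ 0.0000160

Require ∫ |χ|² 4πρ² dρ = 1 over the whole domain.
With χ = A·ρ·e^(−ρ/a), the integral evaluates to A²·[3·π·a^5].
Hence A² = 1/[3·π·a^5].
Plugging in a = 5.81 yields A = 0.004003.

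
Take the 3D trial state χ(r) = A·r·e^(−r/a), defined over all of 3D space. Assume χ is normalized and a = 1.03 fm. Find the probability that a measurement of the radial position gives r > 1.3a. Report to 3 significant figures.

P ≈ 0.877

With dV = 4πr²dr, the probability is ∫|χ|² dV over r > 1.3a.
The full normalization integral is A²·[3·π·a^5] = 1, fixing A².
Let u = r/a; then A², 4π and the length scale all cancel, so P = ∫_{1.3}^{∞} u^4·e^(-2·u) du ÷ ∫_{0}^{∞} u^4·e^(-2·u) du.
An antiderivative of u^4·e^(-2·u) is -(u^4/2 + u^3 + 3·u^2/2 + 3·u/2 + 3/4)·e^(-2·u); evaluating from 1.3 to ∞ gives ≈ 0.65807, while the full integral is 3/4.
The region integral divided by the full integral gives P = 0.8774.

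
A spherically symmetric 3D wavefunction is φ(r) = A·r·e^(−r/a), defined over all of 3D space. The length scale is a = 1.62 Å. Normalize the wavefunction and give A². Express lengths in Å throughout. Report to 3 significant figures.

The normalization condition is ∫|φ|² 4πr² dr = 1 from 0 to ∞.
In 3D with spherical symmetry the volume element is 4πr² dr.
With ∫₀^∞ r^4 e^(−αr) dr = 4!/α^5, carrying out the integral gives A² · 3·π·a^5.
Hence A² = 1/[3·π·a^5].
Plugging in a = 1.62 yields A = 0.09752.

A^2 ≈ 0.00951 Å^(-5)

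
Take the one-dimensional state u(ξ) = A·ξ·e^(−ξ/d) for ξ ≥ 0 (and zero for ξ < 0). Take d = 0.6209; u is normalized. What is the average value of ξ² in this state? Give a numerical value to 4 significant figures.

By definition ⟨ξ²⟩ = ∫ ξ^2 |u(ξ)|² dξ.
The ratio of the moment integral to the normalization integral gives ⟨ξ²⟩ = 3·d^2.
With d = 0.6209, ⟨ξ^2⟩ = 1.1566.

⟨ξ^2⟩ ≈ 1.157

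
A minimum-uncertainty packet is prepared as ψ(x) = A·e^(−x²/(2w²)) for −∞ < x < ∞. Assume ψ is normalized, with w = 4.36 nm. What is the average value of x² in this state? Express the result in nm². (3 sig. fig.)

⟨x^2⟩ ≈ 9.50 nm^2

The expectation value is the |ψ|²-weighted average of x^2: ∫ x^2|ψ|² dx.
Using the Gaussian integral ∫_{−∞}^{∞} e^(−αx²) dx = √(π/α), since the A² factors cancel between numerator and denominator, ⟨x²⟩ = w^2/2.
With w = 4.36, ⟨x^2⟩ = 9.505.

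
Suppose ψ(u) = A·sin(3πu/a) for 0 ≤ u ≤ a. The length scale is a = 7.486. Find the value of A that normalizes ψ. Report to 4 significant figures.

A ≈ 0.5169

Normalization requires ∫|ψ|² du = 1, integrated from 0 to a.
With ∫₀^a sin²(nπu/a) du = a/2, with ψ = A·sin(3πu/a), the integral evaluates to A²·[a/2].
Hence A² = 1/[a/2].
Substituting a = 7.486 gives A² = 0.26717, so A = 0.51688.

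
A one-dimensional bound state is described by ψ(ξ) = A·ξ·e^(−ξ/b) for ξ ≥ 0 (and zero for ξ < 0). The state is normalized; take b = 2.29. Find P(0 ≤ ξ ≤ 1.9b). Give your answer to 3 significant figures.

P ≈ 0.731

P = ∫_{0}^{1.9b} |ψ(ξ)|² dξ.
The normalization integral ∫|ψ|²dξ over the whole domain equals b^3/4·A², and A² cancels in the ratio.
Substituting u = ξ/b, A² and the length scale cancel in the ratio: P = ∫_{0}^{1.9} u^2·e^(-2·u) du / ∫_{0}^{∞} u^2·e^(-2·u) du.
An antiderivative of u^2·e^(-2·u) is -(2·u^2 + 2·u + 1)·e^(-2·u)/4; evaluating from 0 to 1.9 gives 1/4 - 601·e^(-19/5)/200, while the full integral is 1/4.
Taking the ratio, P = 0.7311.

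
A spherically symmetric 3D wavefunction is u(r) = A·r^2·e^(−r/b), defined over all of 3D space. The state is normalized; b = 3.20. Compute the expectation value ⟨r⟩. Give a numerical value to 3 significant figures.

⟨r⟩ = ∫ r |u|² 4πr² dr over the full domain.
Since the A² factors cancel between numerator and denominator, ⟨r⟩ = 7·b/2.
Putting b = 3.20 gives 11.20.

⟨r⟩ ≈ 11.2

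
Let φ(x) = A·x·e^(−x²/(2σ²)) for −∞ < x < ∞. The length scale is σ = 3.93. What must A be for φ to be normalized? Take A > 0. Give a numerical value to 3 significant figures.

A ≈ 0.136

Normalization requires ∫|φ|² dx = 1, integrated from −∞ to ∞.
Differentiating ∫e^(−αx²) dx = √(π/α) under α to get the higher moments, with φ = A·x·e^(−x²/(2σ²)), the integral evaluates to A²·[√(π)·σ^3/2].
So A² = (√(π)·σ^3/2)^(−1).
With σ = 3.93: A² = 0.01859 and A = 0.1363.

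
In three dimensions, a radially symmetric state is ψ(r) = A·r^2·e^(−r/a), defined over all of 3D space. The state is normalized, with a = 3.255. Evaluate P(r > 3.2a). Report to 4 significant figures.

P ≈ 0.5423

Integrate the radial probability density 4πr²|ψ|² over r > 3.2a.
The full normalization integral is A²·[45·π·a^7/2] = 1, fixing A².
Substituting u = r/a, A², 4π and the length scale all cancel in the ratio: P = ∫_{3.2}^{∞} u^6·e^(-2·u) du / ∫_{0}^{∞} u^6·e^(-2·u) du.
An antiderivative of u^6·e^(-2·u) is -(4·u^6 + 12·u^5 + 30·u^4 + 60·u^3 + 90·u^2 + 90·u + 45)·e^(-2·u)/8; evaluating from 3.2 to ∞ gives ≈ 3.05060, while the full integral is 45/8.
The region integral divided by the full integral gives P = 0.54233.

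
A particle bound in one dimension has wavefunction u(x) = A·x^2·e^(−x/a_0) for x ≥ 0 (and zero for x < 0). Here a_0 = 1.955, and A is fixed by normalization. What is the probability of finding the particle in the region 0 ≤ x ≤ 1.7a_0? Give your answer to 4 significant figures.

The probability is P = ∫ |u|² dx over [0, 1.7a_0].
Since A² = 1/(3·a_0^5/4), this is the region integral divided by the full normalization integral.
Substituting t = x/a_0, A² and the length scale cancel in the ratio: P = ∫_{0}^{1.7} t^4·e^(-2·t) dt / ∫_{0}^{∞} t^4·e^(-2·t) dt.
An antiderivative of t^4·e^(-2·t) is -(t^4/2 + t^3 + 3·t^2/2 + 3·t/2 + 3/4)·e^(-2·t); evaluating from 0 to 1.7 gives ≈ 0.191864, while the full integral is 3/4.
Taking the ratio, P = 0.25582.

P ≈ 0.2558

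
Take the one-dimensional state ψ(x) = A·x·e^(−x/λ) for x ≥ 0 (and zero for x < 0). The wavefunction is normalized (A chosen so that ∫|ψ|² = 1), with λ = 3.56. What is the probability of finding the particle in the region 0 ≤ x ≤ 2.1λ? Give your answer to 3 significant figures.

|ψ|² is the probability density, so P = ∫_{0}^{2.1λ} |ψ|² dx.
The normalization integral ∫|ψ|²dx over the whole domain equals λ^3/4·A², and A² cancels in the ratio.
Let u = x/λ; then A² and the length scale cancel, so P = ∫_{0}^{2.1} u^2·e^(-2·u) du ÷ ∫_{0}^{∞} u^2·e^(-2·u) du.
An antiderivative of u^2·e^(-2·u) is -(2·u^2 + 2·u + 1)·e^(-2·u)/4; evaluating from 0 to 2.1 gives 1/4 - 701·e^(-21/5)/200, while the full integral is 1/4.
Evaluating gives P = 0.7898.

P ≈ 0.790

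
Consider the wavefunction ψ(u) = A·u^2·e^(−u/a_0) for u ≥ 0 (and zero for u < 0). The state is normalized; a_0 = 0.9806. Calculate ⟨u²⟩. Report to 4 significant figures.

The expectation value is the |ψ|²-weighted average of u^2: ∫ u^2|ψ|² du.
With ∫₀^∞ u^6 e^(−αu) du = 6!/α^7, the ratio of the moment integral to the normalization integral gives ⟨u²⟩ = 15·a_0^2/2.
With a_0 = 0.9806, ⟨u^2⟩ = 7.2118.

⟨u^2⟩ ≈ 7.212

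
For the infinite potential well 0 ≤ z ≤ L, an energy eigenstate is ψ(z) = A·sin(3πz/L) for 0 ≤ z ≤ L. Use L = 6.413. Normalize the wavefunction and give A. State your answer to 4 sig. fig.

The normalization condition is ∫|ψ|² dz = 1 from 0 to L.
Using sin²θ = (1 − cos 2θ)/2, carrying out the integral gives A² · L/2.
Hence A² = 1/[L/2].
Substituting L = 6.413 gives A² = 0.31187, so A = 0.55845.

A ≈ 0.5585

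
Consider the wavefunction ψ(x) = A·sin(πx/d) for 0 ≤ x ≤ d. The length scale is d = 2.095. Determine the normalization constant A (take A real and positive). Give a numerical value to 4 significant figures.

A ≈ 0.9771

The normalization condition is ∫|ψ|² dx = 1 from 0 to d.
Using sin²θ = (1 − cos 2θ)/2, ∫|ψ|² dx = A²·(d/2).
With d = 2.095: A² = 0.95465 and A = 0.97706.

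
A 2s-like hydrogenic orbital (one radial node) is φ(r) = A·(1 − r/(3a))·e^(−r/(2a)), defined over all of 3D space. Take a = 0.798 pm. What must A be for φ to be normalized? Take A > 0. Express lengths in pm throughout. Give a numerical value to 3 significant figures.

We need A² ∫|f|² 4πr² dr = 1, taking the integral from 0 to ∞.
In 3D with spherical symmetry the volume element is 4πr² dr.
∫|φ|² 4πr² dr = A²·(8·π·a^3/3).
Hence A² = 1/[8·π·a^3/3].
With a = 0.798: A² = 0.2349 and A = 0.4847.

A ≈ 0.485 pm^(-3/2)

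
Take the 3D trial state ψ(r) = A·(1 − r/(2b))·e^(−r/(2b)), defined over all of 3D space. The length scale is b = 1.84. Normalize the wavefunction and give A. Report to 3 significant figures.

A ≈ 0.0799

The normalization condition is ∫|ψ|² 4πr² dr = 1 from 0 to ∞.
Carrying out the integral gives A² · 8·π·b^3.
So A² = (8·π·b^3)^(−1).
With b = 1.84: A² = 0.006387 and A = 0.07992.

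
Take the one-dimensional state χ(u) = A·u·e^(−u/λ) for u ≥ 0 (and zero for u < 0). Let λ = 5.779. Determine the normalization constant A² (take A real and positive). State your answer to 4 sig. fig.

The normalization condition is ∫|χ|² du = 1 from 0 to ∞.
Recall ∫₀^∞ u^m e^(−u/β) du = m!·β^(m+1), with χ = A·u·e^(−u/λ), the integral evaluates to A²·[λ^3/4].
Hence A² = 1/[λ^3/4].
With λ = 5.779: A² = 0.020725 and A = 0.14396.

A^2 ≈ 0.02073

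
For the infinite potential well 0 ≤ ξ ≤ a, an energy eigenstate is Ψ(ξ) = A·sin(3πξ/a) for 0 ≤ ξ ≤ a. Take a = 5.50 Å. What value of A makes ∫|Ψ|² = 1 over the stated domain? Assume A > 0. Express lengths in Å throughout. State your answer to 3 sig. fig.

A ≈ 0.603 Å^(-1/2)

The normalization condition is ∫|Ψ|² dξ = 1 from 0 to a.
Using sin²θ = (1 − cos 2θ)/2, the integral (without the A² prefactor) comes out to a/2.
Setting this equal to 1 gives A² = 1/(a/2).
Plugging in a = 5.50 yields A = 0.6030.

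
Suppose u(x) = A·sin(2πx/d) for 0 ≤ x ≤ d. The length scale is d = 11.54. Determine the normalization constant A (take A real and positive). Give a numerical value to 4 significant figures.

A ≈ 0.4163

Require ∫ |u|² dx = 1 over the whole domain.
Carrying out the integral gives A² · d/2.
Plugging in d = 11.54 yields A = 0.41631.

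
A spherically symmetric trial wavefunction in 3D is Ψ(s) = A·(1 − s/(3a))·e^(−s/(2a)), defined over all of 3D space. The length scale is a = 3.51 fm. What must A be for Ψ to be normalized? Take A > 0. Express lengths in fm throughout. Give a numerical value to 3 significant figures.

A ≈ 0.0525 fm^(-3/2)

We need A² ∫|f|² 4πs² ds = 1, taking the integral from 0 to ∞.
(Spherical symmetry: dV = 4πs² ds.)
Recall ∫₀^∞ s^m e^(−s/β) ds = m!·β^(m+1), the integral (without the A² prefactor) comes out to 8·π·a^3/3.
Hence A² = 1/[8·π·a^3/3].
With a = 3.51: A² = 0.002760 and A = 0.05254.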